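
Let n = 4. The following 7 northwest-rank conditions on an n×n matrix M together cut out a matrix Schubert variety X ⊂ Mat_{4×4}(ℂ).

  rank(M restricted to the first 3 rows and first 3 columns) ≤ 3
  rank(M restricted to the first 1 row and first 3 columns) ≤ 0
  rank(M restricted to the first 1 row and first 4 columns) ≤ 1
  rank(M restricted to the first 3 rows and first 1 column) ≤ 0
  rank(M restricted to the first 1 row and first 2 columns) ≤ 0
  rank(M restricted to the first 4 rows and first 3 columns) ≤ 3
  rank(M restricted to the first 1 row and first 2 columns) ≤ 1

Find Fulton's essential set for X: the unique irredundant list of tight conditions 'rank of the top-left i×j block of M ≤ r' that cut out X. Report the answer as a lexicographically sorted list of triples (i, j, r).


Propagating the 7 rank bounds to every northwest block:

  0 0 0 1
  0 1 1 2
  0 1 2 3
  1 2 3 4

second differences of R give the permutation w = (4, 2, 3, 1).

2 SE-corners of the 5-cell Rothe diagram give Ess(w):

[(1, 3, 0), (3, 1, 0)]


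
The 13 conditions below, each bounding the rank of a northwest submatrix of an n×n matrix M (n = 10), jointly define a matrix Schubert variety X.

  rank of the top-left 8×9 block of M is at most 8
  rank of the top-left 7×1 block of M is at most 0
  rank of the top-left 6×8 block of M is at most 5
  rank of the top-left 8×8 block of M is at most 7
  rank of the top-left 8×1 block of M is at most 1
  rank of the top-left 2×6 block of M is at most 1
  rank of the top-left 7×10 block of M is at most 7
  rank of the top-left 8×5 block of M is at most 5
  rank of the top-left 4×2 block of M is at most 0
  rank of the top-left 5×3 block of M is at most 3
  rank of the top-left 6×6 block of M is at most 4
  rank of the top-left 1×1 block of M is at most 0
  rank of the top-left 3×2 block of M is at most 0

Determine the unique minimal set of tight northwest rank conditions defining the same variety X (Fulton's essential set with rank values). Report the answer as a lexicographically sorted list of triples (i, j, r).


Propagating the 13 rank bounds to every northwest block:

  0 | 0 | 1 | 1 | 1 | 1 | 1 | 1 | 1 | 1
  0 | 0 | 1 | 1 | 1 | 1 | 2 | 2 | 2 | 2
  0 | 0 | 1 | 2 | 2 | 2 | 3 | 3 | 3 | 3
  0 | 0 | 1 | 2 | 3 | 3 | 4 | 4 | 4 | 4
  0 | 1 | 2 | 3 | 4 | 4 | 5 | 5 | 5 | 5
  0 | 1 | 2 | 3 | 4 | 4 | 5 | 5 | 6 | 6
  0 | 1 | 2 | 3 | 4 | 5 | 6 | 6 | 7 | 7
  1 | 2 | 3 | 4 | 5 | 6 | 7 | 7 | 8 | 8
  1 | 2 | 3 | 4 | 5 | 6 | 7 | 8 | 9 | 9
  1 | 2 | 3 | 4 | 5 | 6 | 7 | 8 | 9 | 10

giving w = (3, 7, 4, 5, 2, 9, 6, 1, 8, 10) via Δ²R.

|D(w)|=16, |Ess(w)|=5:

[(2, 6, 1), (4, 2, 0), (6, 6, 4), (6, 8, 5), (7, 1, 0)]


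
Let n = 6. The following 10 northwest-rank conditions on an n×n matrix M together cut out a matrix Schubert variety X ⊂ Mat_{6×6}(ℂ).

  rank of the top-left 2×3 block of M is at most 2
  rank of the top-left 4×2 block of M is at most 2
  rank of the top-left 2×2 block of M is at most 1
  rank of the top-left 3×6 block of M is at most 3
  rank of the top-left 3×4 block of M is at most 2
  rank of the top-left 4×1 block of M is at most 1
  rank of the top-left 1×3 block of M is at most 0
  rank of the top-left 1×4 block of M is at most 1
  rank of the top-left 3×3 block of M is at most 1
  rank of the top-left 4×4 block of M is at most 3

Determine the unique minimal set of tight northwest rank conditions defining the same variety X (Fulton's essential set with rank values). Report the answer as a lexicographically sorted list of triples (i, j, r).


Rank table r_w(6×6) implied by the 10 constraints:

  R[1]: 0 | 0 | 0 | 1 | 1 | 1
  R[2]: 1 | 1 | 1 | 2 | 2 | 2
  R[3]: 1 | 1 | 1 | 2 | 3 | 3
  R[4]: 1 | 2 | 2 | 3 | 4 | 4
  R[5]: 1 | 2 | 3 | 4 | 5 | 5
  R[6]: 1 | 2 | 3 | 4 | 5 | 6

second differences of R give the permutation w = (4, 1, 5, 2, 3, 6).

Fulton essential set (2 of the 5 Rothe cells):

[(1, 3, 0), (3, 3, 1)]


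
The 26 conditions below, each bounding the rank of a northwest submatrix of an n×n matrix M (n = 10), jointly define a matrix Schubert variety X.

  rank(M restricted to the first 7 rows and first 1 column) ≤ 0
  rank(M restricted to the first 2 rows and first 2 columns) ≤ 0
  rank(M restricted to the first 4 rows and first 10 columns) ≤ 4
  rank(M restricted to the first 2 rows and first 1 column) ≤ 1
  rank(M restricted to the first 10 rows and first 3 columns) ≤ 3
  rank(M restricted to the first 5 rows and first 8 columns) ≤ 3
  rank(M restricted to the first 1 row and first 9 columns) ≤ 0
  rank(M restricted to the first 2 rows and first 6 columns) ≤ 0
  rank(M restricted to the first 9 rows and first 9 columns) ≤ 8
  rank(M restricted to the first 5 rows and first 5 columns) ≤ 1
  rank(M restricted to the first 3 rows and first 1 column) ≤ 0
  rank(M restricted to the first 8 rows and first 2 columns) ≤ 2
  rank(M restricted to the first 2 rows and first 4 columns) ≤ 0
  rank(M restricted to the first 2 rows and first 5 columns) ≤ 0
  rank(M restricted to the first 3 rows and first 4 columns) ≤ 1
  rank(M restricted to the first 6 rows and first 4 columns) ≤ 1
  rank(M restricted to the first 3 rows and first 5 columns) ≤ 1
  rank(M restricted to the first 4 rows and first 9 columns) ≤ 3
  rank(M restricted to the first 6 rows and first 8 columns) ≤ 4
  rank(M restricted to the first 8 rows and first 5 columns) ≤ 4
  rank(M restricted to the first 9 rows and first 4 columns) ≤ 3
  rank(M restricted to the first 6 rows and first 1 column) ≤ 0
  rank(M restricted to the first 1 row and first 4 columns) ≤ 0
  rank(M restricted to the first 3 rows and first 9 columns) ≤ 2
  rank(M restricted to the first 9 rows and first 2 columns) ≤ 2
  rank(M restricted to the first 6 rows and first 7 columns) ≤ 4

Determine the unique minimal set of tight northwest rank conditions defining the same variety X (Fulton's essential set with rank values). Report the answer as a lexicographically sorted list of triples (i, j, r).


Computing R[i][j] = min implied NW-rank bound (n=10, 26 conditions):

  0 0 0 0 0 0 0 0 0 1
  0 0 0 0 0 0 1 1 1 2
  0 1 1 1 1 1 2 2 2 3
  0 1 1 1 1 2 3 3 3 4
  0 1 1 1 1 2 3 3 4 5
  0 1 1 1 2 3 4 4 5 6
  0 1 2 2 3 4 5 5 6 7
  1 2 3 3 4 5 6 6 7 8
  1 2 3 3 4 5 6 7 8 9
  1 2 3 4 5 6 7 8 9 10

the unique w with this rank table is (10, 7, 2, 6, 9, 5, 3, 1, 8, 4).

Rothe diagram D(w) (30 cells), 7 SE-corners (essential conditions):

[(1, 9, 0), (2, 6, 0), (5, 5, 1), (5, 8, 3), (6, 4, 1), (7, 1, 0), (9, 4, 3)]


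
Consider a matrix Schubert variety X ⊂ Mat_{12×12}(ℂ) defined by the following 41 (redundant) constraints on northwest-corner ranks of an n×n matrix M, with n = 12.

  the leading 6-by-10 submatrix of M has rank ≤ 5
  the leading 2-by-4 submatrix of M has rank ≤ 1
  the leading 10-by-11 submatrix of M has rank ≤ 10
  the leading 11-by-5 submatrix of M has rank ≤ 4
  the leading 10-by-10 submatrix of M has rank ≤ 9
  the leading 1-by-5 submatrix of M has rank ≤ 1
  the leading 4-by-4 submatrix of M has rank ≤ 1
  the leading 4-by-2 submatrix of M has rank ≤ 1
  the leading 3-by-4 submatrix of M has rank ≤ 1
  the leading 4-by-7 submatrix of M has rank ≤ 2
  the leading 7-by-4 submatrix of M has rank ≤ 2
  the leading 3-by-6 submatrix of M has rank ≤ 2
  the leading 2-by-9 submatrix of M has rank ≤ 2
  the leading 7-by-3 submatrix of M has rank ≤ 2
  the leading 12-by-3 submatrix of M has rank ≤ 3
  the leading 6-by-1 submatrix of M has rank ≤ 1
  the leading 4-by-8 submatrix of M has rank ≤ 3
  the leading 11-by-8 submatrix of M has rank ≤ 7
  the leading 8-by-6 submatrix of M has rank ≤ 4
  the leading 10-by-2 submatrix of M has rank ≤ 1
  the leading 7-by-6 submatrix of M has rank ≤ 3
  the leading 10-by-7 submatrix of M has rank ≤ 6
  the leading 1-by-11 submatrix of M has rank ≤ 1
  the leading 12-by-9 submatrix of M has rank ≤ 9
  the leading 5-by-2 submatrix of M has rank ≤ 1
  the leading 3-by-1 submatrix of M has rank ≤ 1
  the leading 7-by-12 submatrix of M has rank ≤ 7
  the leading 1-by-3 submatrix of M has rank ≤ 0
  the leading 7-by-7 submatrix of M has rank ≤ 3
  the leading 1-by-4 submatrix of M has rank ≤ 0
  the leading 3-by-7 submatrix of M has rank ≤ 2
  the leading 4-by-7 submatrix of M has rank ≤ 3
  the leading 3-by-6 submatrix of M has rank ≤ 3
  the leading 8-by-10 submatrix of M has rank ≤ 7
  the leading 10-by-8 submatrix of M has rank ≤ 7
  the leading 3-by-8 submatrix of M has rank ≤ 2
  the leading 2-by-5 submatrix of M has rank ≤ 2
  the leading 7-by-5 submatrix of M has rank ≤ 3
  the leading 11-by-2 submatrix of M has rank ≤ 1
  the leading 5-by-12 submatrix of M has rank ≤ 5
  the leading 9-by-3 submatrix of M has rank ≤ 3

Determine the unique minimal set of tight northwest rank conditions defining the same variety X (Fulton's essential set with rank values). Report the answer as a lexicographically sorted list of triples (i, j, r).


Propagating the 41 rank bounds to every northwest block:

  i=1: 0  0  0  0  1  1  1  1  1  1  1  1
  i=2: 1  1  1  1  2  2  2  2  2  2  2  2
  i=3: 1  1  1  1  2  2  2  2  3  3  3  3
  i=4: 1  1  1  1  2  2  2  3  4  4  4  4
  i=5: 1  1  2  2  3  3  3  4  5  5  5  5
  i=6: 1  1  2  2  3  3  3  4  5  5  6  6
  i=7: 1  1  2  2  3  3  3  4  5  6  7  7
  i=8: 1  1  2  3  4  4  4  5  6  7  8  8
  i=9: 1  1  2  3  4  5  5  6  7  8  9  9
  i=10: 1  1  2  3  4  5  6  7  8  9  10  10
  i=11: 1  1  2  3  4  5  6  7  8  9  10  11
  i=12: 1  2  3  4  5  6  7  8  9  10  11  12

hence w(1..12) = (5, 1, 9, 8, 3, 11, 10, 4, 6, 7, 12, 2).

Rothe diagram D(w) (29 cells), 8 SE-corners (essential conditions):

[(1, 4, 0), (3, 8, 2), (4, 4, 1), (4, 7, 2), (6, 10, 5), (7, 4, 2), (7, 7, 3), (11, 2, 1)]


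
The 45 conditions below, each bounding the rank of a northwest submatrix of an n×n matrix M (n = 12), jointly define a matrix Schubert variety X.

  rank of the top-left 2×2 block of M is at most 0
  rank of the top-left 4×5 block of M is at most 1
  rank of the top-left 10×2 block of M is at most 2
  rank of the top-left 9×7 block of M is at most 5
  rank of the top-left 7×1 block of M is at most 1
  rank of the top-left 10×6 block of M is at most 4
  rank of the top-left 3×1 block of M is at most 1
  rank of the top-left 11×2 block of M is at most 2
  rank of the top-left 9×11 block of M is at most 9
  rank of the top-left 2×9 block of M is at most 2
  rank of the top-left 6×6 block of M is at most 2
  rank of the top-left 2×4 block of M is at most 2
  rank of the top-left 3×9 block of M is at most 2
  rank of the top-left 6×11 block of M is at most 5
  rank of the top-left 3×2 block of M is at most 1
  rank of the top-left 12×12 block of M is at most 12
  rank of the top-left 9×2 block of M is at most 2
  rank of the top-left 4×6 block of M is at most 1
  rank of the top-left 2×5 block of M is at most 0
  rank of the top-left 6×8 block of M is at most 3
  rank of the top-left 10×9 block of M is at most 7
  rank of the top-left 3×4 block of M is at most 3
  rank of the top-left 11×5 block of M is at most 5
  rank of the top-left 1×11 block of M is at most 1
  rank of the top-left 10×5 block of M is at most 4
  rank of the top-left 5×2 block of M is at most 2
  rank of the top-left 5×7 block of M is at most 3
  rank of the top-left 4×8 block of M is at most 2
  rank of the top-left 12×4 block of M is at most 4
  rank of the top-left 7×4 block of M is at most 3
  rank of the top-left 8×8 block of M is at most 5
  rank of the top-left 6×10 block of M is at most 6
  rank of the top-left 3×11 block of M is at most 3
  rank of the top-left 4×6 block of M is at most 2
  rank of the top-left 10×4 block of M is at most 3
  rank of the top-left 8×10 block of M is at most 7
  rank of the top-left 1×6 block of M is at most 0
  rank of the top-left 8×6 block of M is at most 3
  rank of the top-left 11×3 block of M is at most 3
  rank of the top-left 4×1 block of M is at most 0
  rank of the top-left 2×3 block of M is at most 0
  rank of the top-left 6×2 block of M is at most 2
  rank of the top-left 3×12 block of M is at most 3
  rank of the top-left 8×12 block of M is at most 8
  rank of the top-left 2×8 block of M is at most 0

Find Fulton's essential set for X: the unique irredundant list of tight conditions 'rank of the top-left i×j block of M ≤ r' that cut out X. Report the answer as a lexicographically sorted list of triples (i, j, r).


Rank table r_w(12×12) implied by the 45 constraints:

  R[1]: 0 | 0 | 0 | 0 | 0 | 0 | 0 | 0 | 1 | 1 | 1 | 1
  R[2]: 0 | 0 | 0 | 0 | 0 | 0 | 0 | 0 | 1 | 2 | 2 | 2
  R[3]: 0 | 1 | 1 | 1 | 1 | 1 | 1 | 1 | 2 | 3 | 3 | 3
  R[4]: 0 | 1 | 1 | 1 | 1 | 1 | 2 | 2 | 3 | 4 | 4 | 4
  R[5]: 1 | 2 | 2 | 2 | 2 | 2 | 3 | 3 | 4 | 5 | 5 | 5
  R[6]: 1 | 2 | 2 | 2 | 2 | 2 | 3 | 3 | 4 | 5 | 5 | 6
  R[7]: 1 | 2 | 3 | 3 | 3 | 3 | 4 | 4 | 5 | 6 | 6 | 7
  R[8]: 1 | 2 | 3 | 3 | 3 | 3 | 4 | 5 | 6 | 7 | 7 | 8
  R[9]: 1 | 2 | 3 | 3 | 4 | 4 | 5 | 6 | 7 | 8 | 8 | 9
  R[10]: 1 | 2 | 3 | 3 | 4 | 4 | 5 | 6 | 7 | 8 | 9 | 10
  R[11]: 1 | 2 | 3 | 4 | 5 | 5 | 6 | 7 | 8 | 9 | 10 | 11
  R[12]: 1 | 2 | 3 | 4 | 5 | 6 | 7 | 8 | 9 | 10 | 11 | 12

giving w = (9, 10, 2, 7, 1, 12, 3, 8, 5, 11, 4, 6) via Δ²R.

ℓ(w)=34; the 9 essential cells (i,j,r):

[(2, 8, 0), (4, 1, 0), (4, 6, 1), (6, 6, 2), (6, 8, 3), (6, 11, 5), (8, 6, 3), (10, 4, 3), (10, 6, 4)]


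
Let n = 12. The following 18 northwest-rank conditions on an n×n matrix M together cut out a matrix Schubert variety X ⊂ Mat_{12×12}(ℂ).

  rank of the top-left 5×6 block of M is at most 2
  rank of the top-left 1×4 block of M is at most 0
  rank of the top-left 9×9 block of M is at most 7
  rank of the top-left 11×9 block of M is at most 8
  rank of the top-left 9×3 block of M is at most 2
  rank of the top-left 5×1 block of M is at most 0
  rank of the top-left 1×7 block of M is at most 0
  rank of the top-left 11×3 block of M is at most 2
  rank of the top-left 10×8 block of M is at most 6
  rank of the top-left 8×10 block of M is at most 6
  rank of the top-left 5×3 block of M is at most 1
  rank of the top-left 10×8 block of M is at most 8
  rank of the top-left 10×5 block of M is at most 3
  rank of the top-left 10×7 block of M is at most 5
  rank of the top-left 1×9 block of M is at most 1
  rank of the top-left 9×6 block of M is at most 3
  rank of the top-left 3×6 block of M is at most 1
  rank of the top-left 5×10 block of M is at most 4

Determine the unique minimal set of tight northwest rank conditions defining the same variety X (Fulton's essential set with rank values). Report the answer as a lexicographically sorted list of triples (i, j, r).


Reconstructing r_w from the 18 given conditions:

  row 1: 0  0  0  0  0  0  0  1  1  1  1  1
  row 2: 0  1  1  1  1  1  1  2  2  2  2  2
  row 3: 0  1  1  1  1  1  2  3  3  3  3  3
  row 4: 0  1  1  2  2  2  3  4  4  4  4  4
  row 5: 0  1  1  2  2  2  3  4  4  4  5  5
  row 6: 1  2  2  3  3  3  4  5  5  5  6  6
  row 7: 1  2  2  3  3  3  4  5  6  6  7  7
  row 8: 1  2  2  3  3  3  4  5  6  6  7  8
  row 9: 1  2  2  3  3  3  4  5  6  7  8  9
  row 10: 1  2  2  3  3  4  5  6  7  8  9  10
  row 11: 1  2  2  3  4  5  6  7  8  9  10  11
  row 12: 1  2  3  4  5  6  7  8  9  10  11  12

hence w(1..12) = (8, 2, 7, 4, 11, 1, 9, 12, 10, 6, 5, 3).

ℓ(w)=34; the 10 essential cells (i,j,r):

[(1, 7, 0), (3, 6, 1), (5, 1, 0), (5, 3, 1), (5, 6, 2), (5, 10, 4), (8, 10, 6), (9, 6, 3), (10, 5, 3), (11, 3, 2)]


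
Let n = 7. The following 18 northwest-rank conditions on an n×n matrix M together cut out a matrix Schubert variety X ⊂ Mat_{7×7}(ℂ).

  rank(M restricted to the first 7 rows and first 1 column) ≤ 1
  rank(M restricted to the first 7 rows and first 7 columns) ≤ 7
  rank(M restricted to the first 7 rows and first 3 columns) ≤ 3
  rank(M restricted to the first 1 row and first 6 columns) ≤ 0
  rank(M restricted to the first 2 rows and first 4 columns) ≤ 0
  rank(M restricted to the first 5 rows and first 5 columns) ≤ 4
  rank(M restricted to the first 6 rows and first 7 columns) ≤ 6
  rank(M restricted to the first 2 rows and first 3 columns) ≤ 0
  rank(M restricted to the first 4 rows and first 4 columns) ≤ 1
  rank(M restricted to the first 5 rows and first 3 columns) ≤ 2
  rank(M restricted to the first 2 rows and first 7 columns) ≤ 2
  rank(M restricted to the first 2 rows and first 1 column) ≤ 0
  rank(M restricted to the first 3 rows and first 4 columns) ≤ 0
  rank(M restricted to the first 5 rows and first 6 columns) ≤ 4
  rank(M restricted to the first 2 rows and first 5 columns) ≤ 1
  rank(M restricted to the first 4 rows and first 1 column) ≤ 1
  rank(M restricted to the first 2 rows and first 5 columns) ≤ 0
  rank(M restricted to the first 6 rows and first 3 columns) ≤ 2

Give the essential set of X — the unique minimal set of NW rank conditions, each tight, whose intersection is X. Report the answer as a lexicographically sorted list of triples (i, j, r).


Reconstructing r_w from the 18 given conditions:

  i=1: 0, 0, 0, 0, 0, 0, 1
  i=2: 0, 0, 0, 0, 0, 1, 2
  i=3: 0, 0, 0, 0, 1, 2, 3
  i=4: 1, 1, 1, 1, 2, 3, 4
  i=5: 1, 2, 2, 2, 3, 4, 5
  i=6: 1, 2, 2, 3, 4, 5, 6
  i=7: 1, 2, 3, 4, 5, 6, 7

reading off 1-entries of Δ²R: w = (7, 6, 5, 1, 2, 4, 3).

|D(w)|=16, |Ess(w)|=4:

[(1, 6, 0), (2, 5, 0), (3, 4, 0), (6, 3, 2)]


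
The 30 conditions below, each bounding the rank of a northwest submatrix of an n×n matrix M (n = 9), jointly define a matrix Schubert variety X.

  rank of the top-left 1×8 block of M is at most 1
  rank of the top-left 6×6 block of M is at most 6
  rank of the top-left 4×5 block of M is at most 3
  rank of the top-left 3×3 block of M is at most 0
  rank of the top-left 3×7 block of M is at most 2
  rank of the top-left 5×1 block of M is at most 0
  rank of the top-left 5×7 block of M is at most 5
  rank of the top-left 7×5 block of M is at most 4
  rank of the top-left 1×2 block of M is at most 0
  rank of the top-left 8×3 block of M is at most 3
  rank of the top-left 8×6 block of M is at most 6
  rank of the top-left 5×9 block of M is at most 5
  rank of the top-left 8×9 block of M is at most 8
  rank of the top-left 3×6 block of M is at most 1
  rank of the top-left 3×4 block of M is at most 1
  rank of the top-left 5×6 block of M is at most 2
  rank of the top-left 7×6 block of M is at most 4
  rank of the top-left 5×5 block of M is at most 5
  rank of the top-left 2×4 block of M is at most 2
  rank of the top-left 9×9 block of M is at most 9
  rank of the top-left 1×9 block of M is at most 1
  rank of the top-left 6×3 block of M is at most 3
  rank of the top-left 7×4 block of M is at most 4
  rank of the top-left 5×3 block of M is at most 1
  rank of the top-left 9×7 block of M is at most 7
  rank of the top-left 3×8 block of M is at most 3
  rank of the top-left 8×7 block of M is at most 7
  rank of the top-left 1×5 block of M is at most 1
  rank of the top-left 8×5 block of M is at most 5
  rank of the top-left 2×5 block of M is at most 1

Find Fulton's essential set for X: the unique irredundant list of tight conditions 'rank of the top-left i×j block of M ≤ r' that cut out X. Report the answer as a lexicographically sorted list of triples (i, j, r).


The tightest implied rank at each (i,j), from the 30 conditions:

  0 | 0 | 0 | 1 | 1 | 1 | 1 | 1 | 1
  0 | 0 | 0 | 1 | 1 | 1 | 2 | 2 | 2
  0 | 0 | 0 | 1 | 1 | 1 | 2 | 3 | 3
  0 | 1 | 1 | 2 | 2 | 2 | 3 | 4 | 4
  0 | 1 | 1 | 2 | 2 | 2 | 3 | 4 | 5
  1 | 2 | 2 | 3 | 3 | 3 | 4 | 5 | 6
  1 | 2 | 3 | 4 | 4 | 4 | 5 | 6 | 7
  1 | 2 | 3 | 4 | 5 | 5 | 6 | 7 | 8
  1 | 2 | 3 | 4 | 5 | 6 | 7 | 8 | 9

reading off 1-entries of Δ²R: w = (4, 7, 8, 2, 9, 1, 3, 5, 6).

ℓ(w)=18; the 5 essential cells (i,j,r):

[(3, 3, 0), (3, 6, 1), (5, 1, 0), (5, 3, 1), (5, 6, 2)]


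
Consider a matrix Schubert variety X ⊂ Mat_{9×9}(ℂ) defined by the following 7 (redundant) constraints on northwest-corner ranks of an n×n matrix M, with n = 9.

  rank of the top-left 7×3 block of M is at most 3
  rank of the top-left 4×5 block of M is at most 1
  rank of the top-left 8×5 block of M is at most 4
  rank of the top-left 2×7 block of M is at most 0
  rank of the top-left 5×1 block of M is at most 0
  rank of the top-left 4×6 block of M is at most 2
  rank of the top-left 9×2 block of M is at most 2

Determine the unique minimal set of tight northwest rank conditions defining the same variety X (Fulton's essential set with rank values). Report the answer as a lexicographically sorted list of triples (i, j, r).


Reconstructing r_w from the 7 given conditions:

  0 | 0 | 0 | 0 | 0 | 0 | 0 | 1 | 1
  0 | 0 | 0 | 0 | 0 | 0 | 0 | 1 | 2
  0 | 1 | 1 | 1 | 1 | 1 | 1 | 2 | 3
  0 | 1 | 1 | 1 | 1 | 2 | 2 | 3 | 4
  0 | 1 | 2 | 2 | 2 | 3 | 3 | 4 | 5
  1 | 2 | 3 | 3 | 3 | 4 | 4 | 5 | 6
  1 | 2 | 3 | 4 | 4 | 5 | 5 | 6 | 7
  1 | 2 | 3 | 4 | 4 | 5 | 6 | 7 | 8
  1 | 2 | 3 | 4 | 5 | 6 | 7 | 8 | 9

hence w(1..9) = (8, 9, 2, 6, 3, 1, 4, 7, 5).

ℓ(w)=21; the 4 essential cells (i,j,r):

[(2, 7, 0), (4, 5, 1), (5, 1, 0), (8, 5, 4)]


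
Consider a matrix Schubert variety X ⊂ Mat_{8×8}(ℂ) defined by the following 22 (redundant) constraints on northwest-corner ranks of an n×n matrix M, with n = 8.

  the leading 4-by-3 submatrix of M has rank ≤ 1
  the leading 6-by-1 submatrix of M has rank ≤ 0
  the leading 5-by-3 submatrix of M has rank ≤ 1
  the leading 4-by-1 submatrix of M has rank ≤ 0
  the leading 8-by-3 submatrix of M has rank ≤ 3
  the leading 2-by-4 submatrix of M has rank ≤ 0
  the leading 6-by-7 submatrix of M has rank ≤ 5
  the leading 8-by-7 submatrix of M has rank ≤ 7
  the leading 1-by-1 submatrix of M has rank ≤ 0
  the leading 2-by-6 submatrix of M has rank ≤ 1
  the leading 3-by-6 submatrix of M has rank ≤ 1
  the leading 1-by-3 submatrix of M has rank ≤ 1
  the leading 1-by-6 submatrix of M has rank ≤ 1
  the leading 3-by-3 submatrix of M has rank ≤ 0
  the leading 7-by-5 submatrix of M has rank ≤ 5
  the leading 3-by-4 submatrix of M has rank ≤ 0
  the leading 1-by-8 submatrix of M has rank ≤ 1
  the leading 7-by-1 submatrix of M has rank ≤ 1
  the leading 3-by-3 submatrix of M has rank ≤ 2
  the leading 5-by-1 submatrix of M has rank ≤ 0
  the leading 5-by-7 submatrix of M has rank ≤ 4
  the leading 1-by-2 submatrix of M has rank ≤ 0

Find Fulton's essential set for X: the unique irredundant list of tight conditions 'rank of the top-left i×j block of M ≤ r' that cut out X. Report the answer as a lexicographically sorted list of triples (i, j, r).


Recovering R(i,j) via the rank-extension bound from the 22 conditions:

  i=1: 0, 0, 0, 0, 1, 1, 1, 1
  i=2: 0, 0, 0, 0, 1, 1, 2, 2
  i=3: 0, 0, 0, 0, 1, 1, 2, 3
  i=4: 0, 1, 1, 1, 2, 2, 3, 4
  i=5: 0, 1, 1, 2, 3, 3, 4, 5
  i=6: 0, 1, 2, 3, 4, 4, 5, 6
  i=7: 1, 2, 3, 4, 5, 5, 6, 7
  i=8: 1, 2, 3, 4, 5, 6, 7, 8

hence w(1..8) = (5, 7, 8, 2, 4, 3, 1, 6).

|D(w)|=18, |Ess(w)|=4:

[(3, 4, 0), (3, 6, 1), (5, 3, 1), (6, 1, 0)]


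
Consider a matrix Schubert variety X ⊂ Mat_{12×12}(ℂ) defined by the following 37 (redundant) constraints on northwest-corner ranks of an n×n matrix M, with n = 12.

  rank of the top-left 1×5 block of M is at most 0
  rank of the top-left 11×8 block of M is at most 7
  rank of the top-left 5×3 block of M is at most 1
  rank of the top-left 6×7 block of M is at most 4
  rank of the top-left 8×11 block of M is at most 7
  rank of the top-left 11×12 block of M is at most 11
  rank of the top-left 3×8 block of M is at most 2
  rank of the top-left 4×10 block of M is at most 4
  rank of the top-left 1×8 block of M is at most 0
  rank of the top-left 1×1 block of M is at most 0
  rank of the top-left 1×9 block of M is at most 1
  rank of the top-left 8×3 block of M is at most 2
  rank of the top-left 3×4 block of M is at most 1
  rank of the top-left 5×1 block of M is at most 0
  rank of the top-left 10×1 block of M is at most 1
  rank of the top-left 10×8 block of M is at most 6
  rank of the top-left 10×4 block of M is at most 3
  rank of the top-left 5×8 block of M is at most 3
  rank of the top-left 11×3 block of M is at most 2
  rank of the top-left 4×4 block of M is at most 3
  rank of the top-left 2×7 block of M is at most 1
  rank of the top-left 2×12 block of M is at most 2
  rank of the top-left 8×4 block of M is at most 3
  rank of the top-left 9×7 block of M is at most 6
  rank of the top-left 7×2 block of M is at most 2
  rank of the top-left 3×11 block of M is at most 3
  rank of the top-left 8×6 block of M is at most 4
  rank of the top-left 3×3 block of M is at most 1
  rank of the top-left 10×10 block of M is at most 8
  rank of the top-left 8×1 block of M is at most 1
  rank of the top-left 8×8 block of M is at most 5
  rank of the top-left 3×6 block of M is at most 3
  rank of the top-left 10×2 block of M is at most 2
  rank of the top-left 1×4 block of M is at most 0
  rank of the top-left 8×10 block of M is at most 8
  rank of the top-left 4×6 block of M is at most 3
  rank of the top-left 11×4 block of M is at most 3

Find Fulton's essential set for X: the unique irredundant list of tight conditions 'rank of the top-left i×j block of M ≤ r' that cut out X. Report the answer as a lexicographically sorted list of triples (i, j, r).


The tightest implied rank at each (i,j), from the 37 conditions:

  i=1: 0  0  0  0  0  0  0  0  1  1  1  1
  i=2: 0  1  1  1  1  1  1  1  2  2  2  2
  i=3: 0  1  1  1  2  2  2  2  3  3  3  3
  i=4: 0  1  1  2  3  3  3  3  4  4  4  4
  i=5: 0  1  1  2  3  3  3  3  4  5  5  5
  i=6: 1  2  2  3  4  4  4  4  5  6  6  6
  i=7: 1  2  2  3  4  4  5  5  6  7  7  7
  i=8: 1  2  2  3  4  4  5  5  6  7  7  8
  i=9: 1  2  2  3  4  5  6  6  7  8  8  9
  i=10: 1  2  2  3  4  5  6  6  7  8  9  10
  i=11: 1  2  2  3  4  5  6  7  8  9  10  11
  i=12: 1  2  3  4  5  6  7  8  9  10  11  12

reading off 1-entries of Δ²R: w = (9, 2, 5, 4, 10, 1, 7, 12, 6, 11, 8, 3).

10 SE-corners of the 29-cell Rothe diagram give Ess(w):

[(1, 8, 0), (3, 4, 1), (5, 1, 0), (5, 3, 1), (5, 8, 3), (8, 6, 4), (8, 8, 5), (8, 11, 7), (10, 8, 6), (11, 3, 2)]


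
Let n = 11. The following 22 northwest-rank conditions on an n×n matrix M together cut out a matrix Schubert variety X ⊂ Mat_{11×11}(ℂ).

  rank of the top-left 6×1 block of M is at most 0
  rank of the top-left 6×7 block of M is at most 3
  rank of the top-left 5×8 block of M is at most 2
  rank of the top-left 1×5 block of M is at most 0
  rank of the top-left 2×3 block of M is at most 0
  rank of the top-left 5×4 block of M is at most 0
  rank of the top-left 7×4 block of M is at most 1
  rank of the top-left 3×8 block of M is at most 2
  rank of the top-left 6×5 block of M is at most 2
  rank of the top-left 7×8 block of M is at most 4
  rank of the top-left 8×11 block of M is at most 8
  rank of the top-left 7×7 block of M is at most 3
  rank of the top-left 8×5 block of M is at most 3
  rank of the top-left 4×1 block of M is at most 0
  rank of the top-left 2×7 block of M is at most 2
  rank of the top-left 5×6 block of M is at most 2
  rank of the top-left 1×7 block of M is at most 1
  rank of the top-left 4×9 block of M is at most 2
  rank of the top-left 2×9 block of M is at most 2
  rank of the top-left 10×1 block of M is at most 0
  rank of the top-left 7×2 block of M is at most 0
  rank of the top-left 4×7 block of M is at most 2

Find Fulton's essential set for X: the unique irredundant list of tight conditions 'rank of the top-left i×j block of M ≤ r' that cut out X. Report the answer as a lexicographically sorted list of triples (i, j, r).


Propagating the 22 rank bounds to every northwest block:

  0, 0, 0, 0, 0, 1, 1, 1, 1, 1, 1
  0, 0, 0, 0, 1, 2, 2, 2, 2, 2, 2
  0, 0, 0, 0, 1, 2, 2, 2, 2, 3, 3
  0, 0, 0, 0, 1, 2, 2, 2, 2, 3, 4
  0, 0, 0, 0, 1, 2, 2, 2, 3, 4, 5
  0, 0, 1, 1, 2, 3, 3, 3, 4, 5, 6
  0, 0, 1, 1, 2, 3, 3, 4, 5, 6, 7
  0, 1, 2, 2, 3, 4, 4, 5, 6, 7, 8
  0, 1, 2, 3, 4, 5, 5, 6, 7, 8, 9
  0, 1, 2, 3, 4, 5, 6, 7, 8, 9, 10
  1, 2, 3, 4, 5, 6, 7, 8, 9, 10, 11

the unique w with this rank table is (6, 5, 10, 11, 9, 3, 8, 2, 4, 7, 1).

Fulton essential set (8 of the 38 Rothe cells):

[(1, 5, 0), (4, 9, 2), (5, 4, 0), (5, 8, 2), (7, 2, 0), (7, 4, 1), (7, 7, 3), (10, 1, 0)]


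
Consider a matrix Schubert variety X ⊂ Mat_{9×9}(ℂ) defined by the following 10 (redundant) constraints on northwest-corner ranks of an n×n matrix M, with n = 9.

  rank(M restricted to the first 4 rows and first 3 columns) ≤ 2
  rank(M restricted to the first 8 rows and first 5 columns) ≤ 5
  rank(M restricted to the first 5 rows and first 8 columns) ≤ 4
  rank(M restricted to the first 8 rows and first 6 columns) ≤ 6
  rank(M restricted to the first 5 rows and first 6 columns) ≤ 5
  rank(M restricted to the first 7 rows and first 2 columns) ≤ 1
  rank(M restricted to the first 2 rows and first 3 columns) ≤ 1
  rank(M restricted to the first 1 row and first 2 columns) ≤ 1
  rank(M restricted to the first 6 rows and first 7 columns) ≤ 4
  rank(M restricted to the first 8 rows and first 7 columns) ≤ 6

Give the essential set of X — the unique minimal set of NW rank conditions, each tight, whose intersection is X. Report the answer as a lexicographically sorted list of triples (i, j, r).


Recovering R(i,j) via the rank-extension bound from the 10 conditions:

  R[1]: 1, 1, 1, 1, 1, 1, 1, 1, 1
  R[2]: 1, 1, 1, 2, 2, 2, 2, 2, 2
  R[3]: 1, 1, 2, 3, 3, 3, 3, 3, 3
  R[4]: 1, 1, 2, 3, 4, 4, 4, 4, 4
  R[5]: 1, 1, 2, 3, 4, 4, 4, 4, 5
  R[6]: 1, 1, 2, 3, 4, 4, 4, 5, 6
  R[7]: 1, 1, 2, 3, 4, 5, 5, 6, 7
  R[8]: 1, 2, 3, 4, 5, 6, 6, 7, 8
  R[9]: 1, 2, 3, 4, 5, 6, 7, 8, 9

hence w(1..9) = (1, 4, 3, 5, 9, 8, 6, 2, 7).

D(w) has 12 cells with 4 SE-corners; essential set:

[(2, 3, 1), (5, 8, 4), (6, 7, 4), (7, 2, 1)]


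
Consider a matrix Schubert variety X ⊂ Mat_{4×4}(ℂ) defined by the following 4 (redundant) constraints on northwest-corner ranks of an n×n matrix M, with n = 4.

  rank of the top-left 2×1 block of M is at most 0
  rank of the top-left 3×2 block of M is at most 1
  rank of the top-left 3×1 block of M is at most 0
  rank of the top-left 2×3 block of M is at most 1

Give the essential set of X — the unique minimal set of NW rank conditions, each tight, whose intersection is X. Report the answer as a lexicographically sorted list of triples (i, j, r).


Propagating the 4 rank bounds to every northwest block:

  row 1: 0 | 1 | 1 | 1
  row 2: 0 | 1 | 1 | 2
  row 3: 0 | 1 | 2 | 3
  row 4: 1 | 2 | 3 | 4

giving w = (2, 4, 3, 1) via Δ²R.

Fulton essential set (2 of the 4 Rothe cells):

[(2, 3, 1), (3, 1, 0)]


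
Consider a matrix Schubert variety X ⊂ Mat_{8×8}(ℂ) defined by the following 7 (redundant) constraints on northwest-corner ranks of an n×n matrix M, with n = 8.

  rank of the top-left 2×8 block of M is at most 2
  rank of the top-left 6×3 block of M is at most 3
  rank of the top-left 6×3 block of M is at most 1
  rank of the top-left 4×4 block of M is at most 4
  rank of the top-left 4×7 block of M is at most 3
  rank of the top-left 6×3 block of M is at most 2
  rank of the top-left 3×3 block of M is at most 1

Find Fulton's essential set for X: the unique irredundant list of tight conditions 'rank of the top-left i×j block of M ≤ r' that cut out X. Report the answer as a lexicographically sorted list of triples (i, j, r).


Propagating the 7 rank bounds to every northwest block:

  R[1]: 1 1 1 1 1 1 1 1
  R[2]: 1 1 1 2 2 2 2 2
  R[3]: 1 1 1 2 3 3 3 3
  R[4]: 1 1 1 2 3 3 3 4
  R[5]: 1 1 1 2 3 4 4 5
  R[6]: 1 1 1 2 3 4 5 6
  R[7]: 1 2 2 3 4 5 6 7
  R[8]: 1 2 3 4 5 6 7 8

reading off 1-entries of Δ²R: w = (1, 4, 5, 8, 6, 7, 2, 3).

ℓ(w)=12; the 2 essential cells (i,j,r):

[(4, 7, 3), (6, 3, 1)]


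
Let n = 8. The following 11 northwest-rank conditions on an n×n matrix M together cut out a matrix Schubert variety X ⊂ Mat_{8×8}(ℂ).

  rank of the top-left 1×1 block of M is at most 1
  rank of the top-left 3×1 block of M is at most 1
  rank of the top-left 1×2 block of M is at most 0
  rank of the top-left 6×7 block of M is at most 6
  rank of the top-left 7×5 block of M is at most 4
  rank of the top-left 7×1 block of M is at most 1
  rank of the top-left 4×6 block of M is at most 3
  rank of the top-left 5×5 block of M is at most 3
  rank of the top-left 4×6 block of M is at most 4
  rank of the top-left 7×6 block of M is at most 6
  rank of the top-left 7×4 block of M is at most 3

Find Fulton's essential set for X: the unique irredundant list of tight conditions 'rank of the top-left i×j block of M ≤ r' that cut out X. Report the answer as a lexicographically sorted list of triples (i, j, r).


The tightest implied rank at each (i,j), from the 11 conditions:

  row 1: 0  0  1  1  1  1  1  1
  row 2: 1  1  2  2  2  2  2  2
  row 3: 1  2  3  3  3  3  3  3
  row 4: 1  2  3  3  3  3  4  4
  row 5: 1  2  3  3  3  4  5  5
  row 6: 1  2  3  3  4  5  6  6
  row 7: 1  2  3  3  4  5  6  7
  row 8: 1  2  3  4  5  6  7  8

reading off 1-entries of Δ²R: w = (3, 1, 2, 7, 6, 5, 8, 4).

Fulton essential set (4 of the 9 Rothe cells):

[(1, 2, 0), (4, 6, 3), (5, 5, 3), (7, 4, 3)]


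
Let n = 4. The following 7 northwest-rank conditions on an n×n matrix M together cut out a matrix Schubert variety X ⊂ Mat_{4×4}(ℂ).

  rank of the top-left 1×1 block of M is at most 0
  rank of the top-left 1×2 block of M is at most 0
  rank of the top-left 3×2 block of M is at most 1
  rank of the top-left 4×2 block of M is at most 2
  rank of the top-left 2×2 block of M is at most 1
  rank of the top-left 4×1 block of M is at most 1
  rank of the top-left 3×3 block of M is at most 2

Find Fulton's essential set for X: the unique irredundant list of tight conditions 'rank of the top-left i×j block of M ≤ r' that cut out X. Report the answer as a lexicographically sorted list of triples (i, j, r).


Computing R[i][j] = min implied NW-rank bound (n=4, 7 conditions):

  i=1: 0, 0, 1, 1
  i=2: 1, 1, 2, 2
  i=3: 1, 1, 2, 3
  i=4: 1, 2, 3, 4

the unique w with this rank table is (3, 1, 4, 2).

Fulton essential set (2 of the 3 Rothe cells):

[(1, 2, 0), (3, 2, 1)]


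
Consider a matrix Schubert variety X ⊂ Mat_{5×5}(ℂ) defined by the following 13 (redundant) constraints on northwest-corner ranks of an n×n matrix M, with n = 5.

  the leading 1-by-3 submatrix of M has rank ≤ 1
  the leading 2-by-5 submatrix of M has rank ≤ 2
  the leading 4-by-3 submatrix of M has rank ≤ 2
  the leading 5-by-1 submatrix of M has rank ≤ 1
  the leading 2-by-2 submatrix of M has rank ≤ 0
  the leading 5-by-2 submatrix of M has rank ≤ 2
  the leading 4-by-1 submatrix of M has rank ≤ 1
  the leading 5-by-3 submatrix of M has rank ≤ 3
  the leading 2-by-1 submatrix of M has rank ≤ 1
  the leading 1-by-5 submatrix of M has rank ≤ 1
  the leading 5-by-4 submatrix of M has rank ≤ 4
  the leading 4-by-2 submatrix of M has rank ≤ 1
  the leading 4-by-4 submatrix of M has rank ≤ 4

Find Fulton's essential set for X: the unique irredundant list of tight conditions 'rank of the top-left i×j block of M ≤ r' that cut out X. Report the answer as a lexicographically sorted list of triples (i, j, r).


Computing R[i][j] = min implied NW-rank bound (n=5, 13 conditions):

  row 1: 0 0 1 1 1
  row 2: 0 0 1 2 2
  row 3: 1 1 2 3 3
  row 4: 1 1 2 3 4
  row 5: 1 2 3 4 5

so w = (3, 4, 1, 5, 2).

|D(w)|=5, |Ess(w)|=2:

[(2, 2, 0), (4, 2, 1)]


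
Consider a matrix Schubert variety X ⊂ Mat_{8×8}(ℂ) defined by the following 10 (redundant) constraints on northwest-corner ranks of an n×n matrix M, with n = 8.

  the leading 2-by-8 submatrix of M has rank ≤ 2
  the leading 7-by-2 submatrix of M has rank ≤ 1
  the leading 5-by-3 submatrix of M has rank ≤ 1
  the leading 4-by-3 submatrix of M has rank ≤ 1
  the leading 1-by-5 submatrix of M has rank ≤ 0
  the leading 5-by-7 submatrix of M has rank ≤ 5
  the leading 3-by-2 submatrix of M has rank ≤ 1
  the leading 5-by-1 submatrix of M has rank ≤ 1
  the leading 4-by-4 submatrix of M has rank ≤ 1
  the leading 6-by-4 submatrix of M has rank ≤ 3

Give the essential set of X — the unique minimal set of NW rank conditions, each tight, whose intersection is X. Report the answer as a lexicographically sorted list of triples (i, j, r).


Computing R[i][j] = min implied NW-rank bound (n=8, 10 conditions):

  row 1: 0, 0, 0, 0, 0, 1, 1, 1
  row 2: 1, 1, 1, 1, 1, 2, 2, 2
  row 3: 1, 1, 1, 1, 2, 3, 3, 3
  row 4: 1, 1, 1, 1, 2, 3, 4, 4
  row 5: 1, 1, 1, 2, 3, 4, 5, 5
  row 6: 1, 1, 2, 3, 4, 5, 6, 6
  row 7: 1, 1, 2, 3, 4, 5, 6, 7
  row 8: 1, 2, 3, 4, 5, 6, 7, 8

hence w(1..8) = (6, 1, 5, 7, 4, 3, 8, 2).

4 SE-corners of the 15-cell Rothe diagram give Ess(w):

[(1, 5, 0), (4, 4, 1), (5, 3, 1), (7, 2, 1)]


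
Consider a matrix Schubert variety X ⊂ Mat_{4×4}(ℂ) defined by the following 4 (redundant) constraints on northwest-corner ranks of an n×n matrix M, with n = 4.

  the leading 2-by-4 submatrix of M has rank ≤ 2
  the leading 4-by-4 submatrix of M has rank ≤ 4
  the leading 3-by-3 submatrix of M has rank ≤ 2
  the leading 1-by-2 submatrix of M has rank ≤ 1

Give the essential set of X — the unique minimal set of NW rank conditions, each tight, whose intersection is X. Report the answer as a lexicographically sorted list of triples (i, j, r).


Reconstructing r_w from the 4 given conditions:

  i=1: 1, 1, 1, 1
  i=2: 1, 2, 2, 2
  i=3: 1, 2, 2, 3
  i=4: 1, 2, 3, 4

so w = (1, 2, 4, 3).

1 SE-corner of the 1-cell Rothe diagram gives Ess(w):

[(3, 3, 2)]


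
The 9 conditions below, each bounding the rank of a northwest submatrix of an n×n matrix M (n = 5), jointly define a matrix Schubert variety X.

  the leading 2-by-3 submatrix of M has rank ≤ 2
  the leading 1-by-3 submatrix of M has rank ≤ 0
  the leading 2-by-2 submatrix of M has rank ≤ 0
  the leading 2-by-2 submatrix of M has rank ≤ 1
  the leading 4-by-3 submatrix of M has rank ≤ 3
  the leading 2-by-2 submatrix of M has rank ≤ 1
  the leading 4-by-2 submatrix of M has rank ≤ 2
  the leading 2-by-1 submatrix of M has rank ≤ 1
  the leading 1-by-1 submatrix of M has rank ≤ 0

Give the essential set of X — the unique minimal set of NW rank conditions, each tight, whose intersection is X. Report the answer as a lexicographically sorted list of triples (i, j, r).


The tightest implied rank at each (i,j), from the 9 conditions:

  row 1: 0  0  0  1  1
  row 2: 0  0  1  2  2
  row 3: 1  1  2  3  3
  row 4: 1  2  3  4  4
  row 5: 1  2  3  4  5

so w = (4, 3, 1, 2, 5).

D(w) has 5 cells with 2 SE-corners; essential set:

[(1, 3, 0), (2, 2, 0)]


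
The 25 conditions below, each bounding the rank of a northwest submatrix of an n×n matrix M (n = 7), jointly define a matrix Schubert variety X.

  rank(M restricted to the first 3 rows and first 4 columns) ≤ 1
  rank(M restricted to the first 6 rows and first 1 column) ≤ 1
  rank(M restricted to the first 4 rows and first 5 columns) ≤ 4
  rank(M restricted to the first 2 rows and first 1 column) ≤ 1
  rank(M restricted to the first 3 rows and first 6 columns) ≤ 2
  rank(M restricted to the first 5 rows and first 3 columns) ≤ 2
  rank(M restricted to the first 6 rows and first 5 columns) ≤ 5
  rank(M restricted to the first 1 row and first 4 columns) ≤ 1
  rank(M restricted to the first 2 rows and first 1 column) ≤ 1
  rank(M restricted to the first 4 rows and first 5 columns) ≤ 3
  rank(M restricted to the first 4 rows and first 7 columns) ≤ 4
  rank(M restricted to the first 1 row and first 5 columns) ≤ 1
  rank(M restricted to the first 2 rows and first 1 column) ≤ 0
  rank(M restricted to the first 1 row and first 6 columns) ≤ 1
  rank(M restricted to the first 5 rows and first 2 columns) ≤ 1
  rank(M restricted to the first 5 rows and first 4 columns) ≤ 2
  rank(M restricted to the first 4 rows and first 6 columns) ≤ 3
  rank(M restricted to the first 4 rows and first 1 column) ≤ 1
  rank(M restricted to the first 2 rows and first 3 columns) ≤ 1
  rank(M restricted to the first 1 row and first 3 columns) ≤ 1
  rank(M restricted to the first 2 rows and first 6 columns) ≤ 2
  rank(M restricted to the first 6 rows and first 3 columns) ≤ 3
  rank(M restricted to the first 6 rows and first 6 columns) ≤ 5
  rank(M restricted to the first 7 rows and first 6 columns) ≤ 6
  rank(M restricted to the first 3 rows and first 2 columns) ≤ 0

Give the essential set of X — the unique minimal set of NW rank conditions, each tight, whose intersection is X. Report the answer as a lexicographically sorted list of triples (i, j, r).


The tightest implied rank at each (i,j), from the 25 conditions:

  i=1: 0  0  1  1  1  1  1
  i=2: 0  0  1  1  2  2  2
  i=3: 0  0  1  1  2  2  3
  i=4: 1  1  2  2  3  3  4
  i=5: 1  1  2  2  3  4  5
  i=6: 1  2  3  3  4  5  6
  i=7: 1  2  3  4  5  6  7

giving w = (3, 5, 7, 1, 6, 2, 4) via Δ²R.

|D(w)|=11, |Ess(w)|=5:

[(3, 2, 0), (3, 4, 1), (3, 6, 2), (5, 2, 1), (5, 4, 2)]
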